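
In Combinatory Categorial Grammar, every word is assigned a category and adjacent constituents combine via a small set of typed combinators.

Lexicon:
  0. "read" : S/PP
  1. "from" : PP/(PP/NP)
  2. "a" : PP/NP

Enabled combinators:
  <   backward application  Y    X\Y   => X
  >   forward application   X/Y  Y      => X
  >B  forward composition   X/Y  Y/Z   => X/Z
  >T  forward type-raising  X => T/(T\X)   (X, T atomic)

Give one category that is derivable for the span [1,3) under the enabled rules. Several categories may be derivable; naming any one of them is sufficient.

[0,3] S   >
  [0,1] "read" : S/PP
  [1,3] PP   >
    [1,2] "from" : PP/(PP/NP)
    [2,3] "a" : PP/NP

PP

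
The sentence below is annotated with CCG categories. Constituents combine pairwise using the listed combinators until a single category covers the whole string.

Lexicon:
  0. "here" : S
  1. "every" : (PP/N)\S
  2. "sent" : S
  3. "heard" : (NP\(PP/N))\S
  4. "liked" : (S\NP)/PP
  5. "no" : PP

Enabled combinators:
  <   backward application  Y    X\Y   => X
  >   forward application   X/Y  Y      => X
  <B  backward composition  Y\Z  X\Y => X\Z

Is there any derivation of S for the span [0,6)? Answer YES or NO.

[0,6] S   <
  [0,4] NP   <
    [0,2] PP/N   <
      [0,1] "here" : S
      [1,2] "every" : (PP/N)\S
    [2,4] NP\(PP/N)   <
      [2,3] "sent" : S
      [3,4] "heard" : (NP\(PP/N))\S
  [4,6] S\NP   >
    [4,5] "liked" : (S\NP)/PP
    [5,6] "no" : PP

YES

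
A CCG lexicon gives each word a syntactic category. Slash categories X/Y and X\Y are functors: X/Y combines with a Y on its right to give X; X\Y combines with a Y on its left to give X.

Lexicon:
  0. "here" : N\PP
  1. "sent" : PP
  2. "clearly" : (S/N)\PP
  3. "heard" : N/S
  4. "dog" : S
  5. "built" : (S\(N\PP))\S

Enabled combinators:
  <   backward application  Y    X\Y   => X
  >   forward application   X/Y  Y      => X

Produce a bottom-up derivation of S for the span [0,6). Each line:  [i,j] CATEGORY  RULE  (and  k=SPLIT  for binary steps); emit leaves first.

[0,1] N\PP  lex  "here"
[1,2] PP  lex  "sent"
[2,3] (S/N)\PP  lex  "clearly"
[1,3] S/N  <  k=2
[3,4] N/S  lex  "heard"
[4,5] S  lex  "dog"
[3,5] N  >  k=4
[1,5] S  >  k=3
[5,6] (S\(N\PP))\S  lex  "built"
[1,6] S\(N\PP)  <  k=5
[0,6] S  <  k=1

[0,6] S   <
  [0,1] "here" : N\PP
  [1,6] S\(N\PP)   <
    [1,5] S   >
      [1,3] S/N   <
        [1,2] "sent" : PP
        [2,3] "clearly" : (S/N)\PP
      [3,5] N   >
        [3,4] "heard" : N/S
        [4,5] "dog" : S
    [5,6] "built" : (S\(N\PP))\S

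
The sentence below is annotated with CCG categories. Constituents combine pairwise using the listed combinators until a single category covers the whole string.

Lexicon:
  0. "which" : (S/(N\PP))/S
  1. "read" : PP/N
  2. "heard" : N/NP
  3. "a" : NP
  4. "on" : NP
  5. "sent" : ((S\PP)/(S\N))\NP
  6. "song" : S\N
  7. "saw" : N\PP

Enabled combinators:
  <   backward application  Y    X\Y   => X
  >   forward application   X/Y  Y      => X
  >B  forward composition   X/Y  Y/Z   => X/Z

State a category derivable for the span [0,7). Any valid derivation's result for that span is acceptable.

S/(N\PP)

[0,8] S   >
  [0,7] S/(N\PP)   >
    [0,1] "which" : (S/(N\PP))/S
    [1,7] S   <
      [1,4] PP   >
        [1,2] "read" : PP/N
        [2,4] N   >
          [2,3] "heard" : N/NP
          [3,4] "a" : NP
      [4,7] S\PP   >
        [4,6] (S\PP)/(S\N)   <
          [4,5] "on" : NP
          [5,6] "sent" : ((S\PP)/(S\N))\NP
        [6,7] "song" : S\N
  [7,8] "saw" : N\PP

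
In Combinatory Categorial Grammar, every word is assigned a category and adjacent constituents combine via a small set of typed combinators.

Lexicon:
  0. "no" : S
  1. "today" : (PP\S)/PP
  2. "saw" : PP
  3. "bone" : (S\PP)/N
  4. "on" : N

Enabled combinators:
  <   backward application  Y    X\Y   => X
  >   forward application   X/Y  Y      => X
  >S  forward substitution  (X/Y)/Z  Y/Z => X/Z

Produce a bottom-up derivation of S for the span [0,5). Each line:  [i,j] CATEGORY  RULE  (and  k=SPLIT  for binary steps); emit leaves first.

[0,5] S   <
  [0,3] PP   <
    [0,1] "no" : S
    [1,3] PP\S   >
      [1,2] "today" : (PP\S)/PP
      [2,3] "saw" : PP
  [3,5] S\PP   >
    [3,4] "bone" : (S\PP)/N
    [4,5] "on" : N

[0,1] S  lex  "no"
[1,2] (PP\S)/PP  lex  "today"
[2,3] PP  lex  "saw"
[1,3] PP\S  >  k=2
[0,3] PP  <  k=1
[3,4] (S\PP)/N  lex  "bone"
[4,5] N  lex  "on"
[3,5] S\PP  >  k=4
[0,5] S  <  k=3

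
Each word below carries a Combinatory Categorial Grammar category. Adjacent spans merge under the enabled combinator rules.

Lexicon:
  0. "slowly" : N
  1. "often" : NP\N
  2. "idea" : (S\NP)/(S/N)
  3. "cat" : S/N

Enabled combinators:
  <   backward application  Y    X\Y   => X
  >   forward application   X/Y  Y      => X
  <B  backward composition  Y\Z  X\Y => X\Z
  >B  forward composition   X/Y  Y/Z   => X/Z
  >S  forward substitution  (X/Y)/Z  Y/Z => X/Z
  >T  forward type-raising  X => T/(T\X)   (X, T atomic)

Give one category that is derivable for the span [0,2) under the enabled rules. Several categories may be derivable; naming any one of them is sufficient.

[0,4] S   <
  [0,2] NP   <
    [0,1] "slowly" : N
    [1,2] "often" : NP\N
  [2,4] S\NP   >
    [2,3] "idea" : (S\NP)/(S/N)
    [3,4] "cat" : S/N

NP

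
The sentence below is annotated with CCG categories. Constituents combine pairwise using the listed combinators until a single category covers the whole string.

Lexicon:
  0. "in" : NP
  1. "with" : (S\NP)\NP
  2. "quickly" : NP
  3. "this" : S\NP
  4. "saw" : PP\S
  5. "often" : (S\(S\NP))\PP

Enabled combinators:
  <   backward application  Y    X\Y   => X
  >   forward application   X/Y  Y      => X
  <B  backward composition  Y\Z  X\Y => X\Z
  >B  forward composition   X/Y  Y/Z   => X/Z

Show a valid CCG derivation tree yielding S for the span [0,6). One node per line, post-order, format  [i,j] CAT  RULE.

[0,6] S   <
  [0,2] S\NP   <
    [0,1] "in" : NP
    [1,2] "with" : (S\NP)\NP
  [2,6] S\(S\NP)   <
    [2,5] PP   <
      [2,4] S   <
        [2,3] "quickly" : NP
        [3,4] "this" : S\NP
      [4,5] "saw" : PP\S
    [5,6] "often" : (S\(S\NP))\PP

[0,1] NP  lex  "in"
[1,2] (S\NP)\NP  lex  "with"
[0,2] S\NP  <  k=1
[2,3] NP  lex  "quickly"
[3,4] S\NP  lex  "this"
[2,4] S  <  k=3
[4,5] PP\S  lex  "saw"
[2,5] PP  <  k=4
[5,6] (S\(S\NP))\PP  lex  "often"
[2,6] S\(S\NP)  <  k=5
[0,6] S  <  k=2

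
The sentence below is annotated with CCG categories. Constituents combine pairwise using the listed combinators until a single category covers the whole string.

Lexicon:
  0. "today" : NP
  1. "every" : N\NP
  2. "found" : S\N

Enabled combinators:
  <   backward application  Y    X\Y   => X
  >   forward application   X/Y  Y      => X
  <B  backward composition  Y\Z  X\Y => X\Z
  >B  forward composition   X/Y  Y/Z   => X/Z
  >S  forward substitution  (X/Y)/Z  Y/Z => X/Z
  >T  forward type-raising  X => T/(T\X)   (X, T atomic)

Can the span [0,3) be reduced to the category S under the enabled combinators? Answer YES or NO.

YES

[0,3] S   <
  [0,1] "today" : NP
  [1,3] S\NP   <B
    [1,2] "every" : N\NP
    [2,3] "found" : S\N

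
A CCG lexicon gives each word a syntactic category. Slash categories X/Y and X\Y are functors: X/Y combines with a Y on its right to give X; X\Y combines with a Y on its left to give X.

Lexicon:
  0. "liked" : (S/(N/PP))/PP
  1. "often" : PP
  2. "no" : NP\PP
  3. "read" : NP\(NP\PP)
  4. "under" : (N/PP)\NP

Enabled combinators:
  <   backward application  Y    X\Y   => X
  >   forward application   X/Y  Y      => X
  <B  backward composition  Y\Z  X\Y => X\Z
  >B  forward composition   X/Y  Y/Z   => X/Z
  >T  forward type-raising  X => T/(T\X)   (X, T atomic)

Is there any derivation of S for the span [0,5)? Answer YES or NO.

YES

[0,5] S   >
  [0,2] S/(N/PP)   >
    [0,1] "liked" : (S/(N/PP))/PP
    [1,2] "often" : PP
  [2,5] N/PP   <
    [2,4] NP   <
      [2,3] "no" : NP\PP
      [3,4] "read" : NP\(NP\PP)
    [4,5] "under" : (N/PP)\NP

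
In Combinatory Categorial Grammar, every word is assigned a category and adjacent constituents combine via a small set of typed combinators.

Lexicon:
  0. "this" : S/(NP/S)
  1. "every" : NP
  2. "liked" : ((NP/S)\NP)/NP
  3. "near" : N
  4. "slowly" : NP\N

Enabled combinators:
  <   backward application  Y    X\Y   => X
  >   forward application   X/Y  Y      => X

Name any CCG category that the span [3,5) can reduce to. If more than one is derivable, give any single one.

[0,5] S   >
  [0,1] "this" : S/(NP/S)
  [1,5] NP/S   <
    [1,2] "every" : NP
    [2,5] (NP/S)\NP   >
      [2,3] "liked" : ((NP/S)\NP)/NP
      [3,5] NP   <
        [3,4] "near" : N
        [4,5] "slowly" : NP\N

NP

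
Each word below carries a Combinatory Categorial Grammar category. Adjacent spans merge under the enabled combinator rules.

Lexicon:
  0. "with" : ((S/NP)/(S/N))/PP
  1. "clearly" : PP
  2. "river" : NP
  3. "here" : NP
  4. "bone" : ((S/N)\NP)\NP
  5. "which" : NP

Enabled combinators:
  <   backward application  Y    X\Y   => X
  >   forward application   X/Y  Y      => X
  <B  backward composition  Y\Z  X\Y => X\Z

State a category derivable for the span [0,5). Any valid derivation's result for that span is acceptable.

[0,6] S   >
  [0,5] S/NP   >
    [0,2] (S/NP)/(S/N)   >
      [0,1] "with" : ((S/NP)/(S/N))/PP
      [1,2] "clearly" : PP
    [2,5] S/N   <
      [2,3] "river" : NP
      [3,5] (S/N)\NP   <
        [3,4] "here" : NP
        [4,5] "bone" : ((S/N)\NP)\NP
  [5,6] "which" : NP

S/NP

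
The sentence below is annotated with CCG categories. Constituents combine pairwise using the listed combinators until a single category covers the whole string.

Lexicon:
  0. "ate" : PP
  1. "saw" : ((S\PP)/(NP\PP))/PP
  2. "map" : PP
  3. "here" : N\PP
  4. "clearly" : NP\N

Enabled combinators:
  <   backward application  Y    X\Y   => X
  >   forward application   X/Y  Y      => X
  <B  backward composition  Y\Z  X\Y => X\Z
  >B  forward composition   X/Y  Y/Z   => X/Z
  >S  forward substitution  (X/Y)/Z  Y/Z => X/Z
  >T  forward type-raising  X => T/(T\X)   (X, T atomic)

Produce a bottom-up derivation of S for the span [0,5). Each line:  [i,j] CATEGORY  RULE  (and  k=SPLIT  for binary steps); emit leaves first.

[0,5] S   <
  [0,1] "ate" : PP
  [1,5] S\PP   >
    [1,3] (S\PP)/(NP\PP)   >
      [1,2] "saw" : ((S\PP)/(NP\PP))/PP
      [2,3] "map" : PP
    [3,5] NP\PP   <B
      [3,4] "here" : N\PP
      [4,5] "clearly" : NP\N

[0,1] PP  lex  "ate"
[1,2] ((S\PP)/(NP\PP))/PP  lex  "saw"
[2,3] PP  lex  "map"
[1,3] (S\PP)/(NP\PP)  >  k=2
[3,4] N\PP  lex  "here"
[4,5] NP\N  lex  "clearly"
[3,5] NP\PP  <B  k=4
[1,5] S\PP  >  k=3
[0,5] S  <  k=1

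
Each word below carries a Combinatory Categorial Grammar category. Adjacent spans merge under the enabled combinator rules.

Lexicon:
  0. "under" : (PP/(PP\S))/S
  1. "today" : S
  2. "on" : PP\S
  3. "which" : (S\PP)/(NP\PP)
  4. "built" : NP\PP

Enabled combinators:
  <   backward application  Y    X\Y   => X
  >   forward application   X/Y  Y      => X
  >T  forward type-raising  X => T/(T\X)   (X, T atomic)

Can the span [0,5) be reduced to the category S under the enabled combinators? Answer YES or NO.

[0,5] S   <
  [0,3] PP   >
    [0,2] PP/(PP\S)   >
      [0,1] "under" : (PP/(PP\S))/S
      [1,2] "today" : S
    [2,3] "on" : PP\S
  [3,5] S\PP   >
    [3,4] "which" : (S\PP)/(NP\PP)
    [4,5] "built" : NP\PP

YES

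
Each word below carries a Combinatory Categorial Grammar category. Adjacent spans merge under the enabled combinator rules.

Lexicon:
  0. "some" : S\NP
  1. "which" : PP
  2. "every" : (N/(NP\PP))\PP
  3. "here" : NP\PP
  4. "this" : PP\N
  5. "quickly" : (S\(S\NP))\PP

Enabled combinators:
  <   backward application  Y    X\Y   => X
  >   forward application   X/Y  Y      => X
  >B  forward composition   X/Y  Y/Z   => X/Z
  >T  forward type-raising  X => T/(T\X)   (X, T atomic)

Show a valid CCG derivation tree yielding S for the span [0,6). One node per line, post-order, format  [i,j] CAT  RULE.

[0,1] S\NP  lex  "some"
[1,2] PP  lex  "which"
[2,3] (N/(NP\PP))\PP  lex  "every"
[1,3] N/(NP\PP)  <  k=2
[3,4] NP\PP  lex  "here"
[1,4] N  >  k=3
[4,5] PP\N  lex  "this"
[1,5] PP  <  k=4
[5,6] (S\(S\NP))\PP  lex  "quickly"
[1,6] S\(S\NP)  <  k=5
[0,6] S  <  k=1

[0,6] S   <
  [0,1] "some" : S\NP
  [1,6] S\(S\NP)   <
    [1,5] PP   <
      [1,4] N   >
        [1,3] N/(NP\PP)   <
          [1,2] "which" : PP
          [2,3] "every" : (N/(NP\PP))\PP
        [3,4] "here" : NP\PP
      [4,5] "this" : PP\N
    [5,6] "quickly" : (S\(S\NP))\PP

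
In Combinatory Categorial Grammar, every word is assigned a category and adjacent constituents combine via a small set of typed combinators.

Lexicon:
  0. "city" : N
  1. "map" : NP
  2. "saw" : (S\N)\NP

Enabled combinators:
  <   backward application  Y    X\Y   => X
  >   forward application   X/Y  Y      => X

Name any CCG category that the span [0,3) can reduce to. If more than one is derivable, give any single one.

[0,3] S   <
  [0,1] "city" : N
  [1,3] S\N   <
    [1,2] "map" : NP
    [2,3] "saw" : (S\N)\NP

S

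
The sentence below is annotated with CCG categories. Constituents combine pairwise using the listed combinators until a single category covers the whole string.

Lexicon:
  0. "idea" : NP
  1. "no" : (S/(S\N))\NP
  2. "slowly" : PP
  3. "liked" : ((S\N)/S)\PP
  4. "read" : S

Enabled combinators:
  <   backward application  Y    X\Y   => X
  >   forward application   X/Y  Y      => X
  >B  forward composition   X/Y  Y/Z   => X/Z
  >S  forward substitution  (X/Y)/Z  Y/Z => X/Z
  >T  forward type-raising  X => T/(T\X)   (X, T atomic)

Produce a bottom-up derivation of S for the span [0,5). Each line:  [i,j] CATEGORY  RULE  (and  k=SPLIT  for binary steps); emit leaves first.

[0,5] S   >
  [0,2] S/(S\N)   <
    [0,1] "idea" : NP
    [1,2] "no" : (S/(S\N))\NP
  [2,5] S\N   >
    [2,4] (S\N)/S   <
      [2,3] "slowly" : PP
      [3,4] "liked" : ((S\N)/S)\PP
    [4,5] "read" : S

[0,1] NP  lex  "idea"
[1,2] (S/(S\N))\NP  lex  "no"
[0,2] S/(S\N)  <  k=1
[2,3] PP  lex  "slowly"
[3,4] ((S\N)/S)\PP  lex  "liked"
[2,4] (S\N)/S  <  k=3
[4,5] S  lex  "read"
[2,5] S\N  >  k=4
[0,5] S  >  k=2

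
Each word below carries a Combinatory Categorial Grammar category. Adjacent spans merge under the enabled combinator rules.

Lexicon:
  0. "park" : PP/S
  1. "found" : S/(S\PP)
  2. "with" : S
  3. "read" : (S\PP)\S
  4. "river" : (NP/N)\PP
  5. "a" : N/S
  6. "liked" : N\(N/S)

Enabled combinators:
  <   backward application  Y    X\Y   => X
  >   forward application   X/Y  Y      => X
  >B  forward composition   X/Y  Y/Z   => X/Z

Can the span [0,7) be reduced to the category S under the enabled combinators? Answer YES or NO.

NO

PP/S S/(S\PP) S (S\PP)\S (NP/N)\PP N/S N\(N/S)
CKY chart[0,7] = {NP}; S ∉ chart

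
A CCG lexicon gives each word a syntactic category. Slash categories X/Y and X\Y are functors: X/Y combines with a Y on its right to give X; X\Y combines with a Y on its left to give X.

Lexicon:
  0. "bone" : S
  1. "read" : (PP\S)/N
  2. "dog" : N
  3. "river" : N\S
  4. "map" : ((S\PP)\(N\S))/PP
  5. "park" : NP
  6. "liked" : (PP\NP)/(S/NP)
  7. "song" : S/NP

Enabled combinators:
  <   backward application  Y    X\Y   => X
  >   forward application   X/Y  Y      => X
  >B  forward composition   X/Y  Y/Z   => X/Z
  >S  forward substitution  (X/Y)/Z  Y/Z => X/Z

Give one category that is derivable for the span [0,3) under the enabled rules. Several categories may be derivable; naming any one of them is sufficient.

[0,8] S   <
  [0,3] PP   <
    [0,1] "bone" : S
    [1,3] PP\S   >
      [1,2] "read" : (PP\S)/N
      [2,3] "dog" : N
  [3,8] S\PP   <
    [3,4] "river" : N\S
    [4,8] (S\PP)\(N\S)   >
      [4,5] "map" : ((S\PP)\(N\S))/PP
      [5,8] PP   <
        [5,6] "park" : NP
        [6,8] PP\NP   >
          [6,7] "liked" : (PP\NP)/(S/NP)
          [7,8] "song" : S/NP

PP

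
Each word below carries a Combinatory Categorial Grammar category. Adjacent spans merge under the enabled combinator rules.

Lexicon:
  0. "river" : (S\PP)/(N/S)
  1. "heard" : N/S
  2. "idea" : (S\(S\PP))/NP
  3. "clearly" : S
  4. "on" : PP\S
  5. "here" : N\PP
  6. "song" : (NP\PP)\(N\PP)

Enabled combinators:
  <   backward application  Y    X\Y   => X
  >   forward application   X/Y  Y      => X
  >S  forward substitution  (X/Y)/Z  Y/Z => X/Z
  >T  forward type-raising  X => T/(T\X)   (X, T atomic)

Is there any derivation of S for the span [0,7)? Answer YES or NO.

YES

[0,7] S   <
  [0,2] S\PP   >
    [0,1] "river" : (S\PP)/(N/S)
    [1,2] "heard" : N/S
  [2,7] S\(S\PP)   >
    [2,3] "idea" : (S\(S\PP))/NP
    [3,7] NP   <
      [3,5] PP   >
        [3,4] PP/(PP\S)   >T
          [3,4] "clearly" : S
        [4,5] "on" : PP\S
      [5,7] NP\PP   <
        [5,6] "here" : N\PP
        [6,7] "song" : (NP\PP)\(N\PP)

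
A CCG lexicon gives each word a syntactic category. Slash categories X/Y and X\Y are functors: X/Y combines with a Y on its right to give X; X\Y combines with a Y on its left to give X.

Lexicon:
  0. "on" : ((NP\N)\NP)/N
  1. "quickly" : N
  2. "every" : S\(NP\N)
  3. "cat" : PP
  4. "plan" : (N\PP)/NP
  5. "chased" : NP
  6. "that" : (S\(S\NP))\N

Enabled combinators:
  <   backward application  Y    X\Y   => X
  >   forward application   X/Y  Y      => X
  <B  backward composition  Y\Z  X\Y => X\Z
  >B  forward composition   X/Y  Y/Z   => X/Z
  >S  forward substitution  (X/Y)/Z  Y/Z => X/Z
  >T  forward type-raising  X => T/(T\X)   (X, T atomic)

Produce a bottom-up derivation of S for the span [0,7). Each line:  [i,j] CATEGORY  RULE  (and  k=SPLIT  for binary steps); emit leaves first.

[0,1] ((NP\N)\NP)/N  lex  "on"
[1,2] N  lex  "quickly"
[0,2] (NP\N)\NP  >  k=1
[2,3] S\(NP\N)  lex  "every"
[0,3] S\NP  <B  k=2
[3,4] PP  lex  "cat"
[4,5] (N\PP)/NP  lex  "plan"
[5,6] NP  lex  "chased"
[4,6] N\PP  >  k=5
[3,6] N  <  k=4
[6,7] (S\(S\NP))\N  lex  "that"
[3,7] S\(S\NP)  <  k=6
[0,7] S  <  k=3

[0,7] S   <
  [0,3] S\NP   <B
    [0,2] (NP\N)\NP   >
      [0,1] "on" : ((NP\N)\NP)/N
      [1,2] "quickly" : N
    [2,3] "every" : S\(NP\N)
  [3,7] S\(S\NP)   <
    [3,6] N   <
      [3,4] "cat" : PP
      [4,6] N\PP   >
        [4,5] "plan" : (N\PP)/NP
        [5,6] "chased" : NP
    [6,7] "that" : (S\(S\NP))\N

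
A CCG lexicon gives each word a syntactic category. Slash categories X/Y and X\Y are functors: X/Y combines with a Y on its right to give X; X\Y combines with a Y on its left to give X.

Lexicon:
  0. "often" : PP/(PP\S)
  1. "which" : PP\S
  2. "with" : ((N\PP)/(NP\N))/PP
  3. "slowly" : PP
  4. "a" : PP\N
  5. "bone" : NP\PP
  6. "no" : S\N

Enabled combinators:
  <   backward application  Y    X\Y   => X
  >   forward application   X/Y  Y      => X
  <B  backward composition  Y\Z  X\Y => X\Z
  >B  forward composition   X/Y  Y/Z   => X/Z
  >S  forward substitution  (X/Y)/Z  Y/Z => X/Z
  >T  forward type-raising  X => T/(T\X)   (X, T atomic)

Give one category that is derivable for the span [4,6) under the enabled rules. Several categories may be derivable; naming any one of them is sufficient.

[0,7] S   <
  [0,2] PP   >
    [0,1] "often" : PP/(PP\S)
    [1,2] "which" : PP\S
  [2,7] S\PP   <B
    [2,6] N\PP   >
      [2,4] (N\PP)/(NP\N)   >
        [2,3] "with" : ((N\PP)/(NP\N))/PP
        [3,4] "slowly" : PP
      [4,6] NP\N   <B
        [4,5] "a" : PP\N
        [5,6] "bone" : NP\PP
    [6,7] "no" : S\N

NP\N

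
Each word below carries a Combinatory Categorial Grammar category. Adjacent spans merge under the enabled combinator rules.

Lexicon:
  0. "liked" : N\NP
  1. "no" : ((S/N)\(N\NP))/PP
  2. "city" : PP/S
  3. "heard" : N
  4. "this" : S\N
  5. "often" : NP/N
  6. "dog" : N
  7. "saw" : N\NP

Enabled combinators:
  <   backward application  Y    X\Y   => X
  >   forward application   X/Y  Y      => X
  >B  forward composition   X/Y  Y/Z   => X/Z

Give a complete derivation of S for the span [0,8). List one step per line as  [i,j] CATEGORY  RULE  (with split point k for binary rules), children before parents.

[0,1] N\NP  lex  "liked"
[1,2] ((S/N)\(N\NP))/PP  lex  "no"
[2,3] PP/S  lex  "city"
[3,4] N  lex  "heard"
[4,5] S\N  lex  "this"
[3,5] S  <  k=4
[2,5] PP  >  k=3
[1,5] (S/N)\(N\NP)  >  k=2
[0,5] S/N  <  k=1
[5,6] NP/N  lex  "often"
[6,7] N  lex  "dog"
[5,7] NP  >  k=6
[7,8] N\NP  lex  "saw"
[5,8] N  <  k=7
[0,8] S  >  k=5

[0,8] S   >
  [0,5] S/N   <
    [0,1] "liked" : N\NP
    [1,5] (S/N)\(N\NP)   >
      [1,2] "no" : ((S/N)\(N\NP))/PP
      [2,5] PP   >
        [2,3] "city" : PP/S
        [3,5] S   <
          [3,4] "heard" : N
          [4,5] "this" : S\N
  [5,8] N   <
    [5,7] NP   >
      [5,6] "often" : NP/N
      [6,7] "dog" : N
    [7,8] "saw" : N\NP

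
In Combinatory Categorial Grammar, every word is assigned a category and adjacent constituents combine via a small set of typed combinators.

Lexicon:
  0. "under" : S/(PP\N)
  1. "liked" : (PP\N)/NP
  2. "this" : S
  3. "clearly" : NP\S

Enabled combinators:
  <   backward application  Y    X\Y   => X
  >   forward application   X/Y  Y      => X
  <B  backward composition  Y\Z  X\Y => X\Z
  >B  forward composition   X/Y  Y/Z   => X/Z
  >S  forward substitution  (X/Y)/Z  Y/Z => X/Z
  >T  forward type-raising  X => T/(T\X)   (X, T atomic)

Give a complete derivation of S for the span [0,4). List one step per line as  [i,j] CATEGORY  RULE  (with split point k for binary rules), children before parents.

[0,4] S   >
  [0,2] S/NP   >B
    [0,1] "under" : S/(PP\N)
    [1,2] "liked" : (PP\N)/NP
  [2,4] NP   <
    [2,3] "this" : S
    [3,4] "clearly" : NP\S

[0,1] S/(PP\N)  lex  "under"
[1,2] (PP\N)/NP  lex  "liked"
[0,2] S/NP  >B  k=1
[2,3] S  lex  "this"
[3,4] NP\S  lex  "clearly"
[2,4] NP  <  k=3
[0,4] S  >  k=2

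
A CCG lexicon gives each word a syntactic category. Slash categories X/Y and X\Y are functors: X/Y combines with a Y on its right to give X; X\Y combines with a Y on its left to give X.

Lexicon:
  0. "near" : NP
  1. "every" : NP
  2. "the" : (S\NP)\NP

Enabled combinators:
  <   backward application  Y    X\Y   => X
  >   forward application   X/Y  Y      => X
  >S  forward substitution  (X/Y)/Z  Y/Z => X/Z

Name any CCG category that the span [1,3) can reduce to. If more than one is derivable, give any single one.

S\NP

[0,3] S   <
  [0,1] "near" : NP
  [1,3] S\NP   <
    [1,2] "every" : NP
    [2,3] "the" : (S\NP)\NP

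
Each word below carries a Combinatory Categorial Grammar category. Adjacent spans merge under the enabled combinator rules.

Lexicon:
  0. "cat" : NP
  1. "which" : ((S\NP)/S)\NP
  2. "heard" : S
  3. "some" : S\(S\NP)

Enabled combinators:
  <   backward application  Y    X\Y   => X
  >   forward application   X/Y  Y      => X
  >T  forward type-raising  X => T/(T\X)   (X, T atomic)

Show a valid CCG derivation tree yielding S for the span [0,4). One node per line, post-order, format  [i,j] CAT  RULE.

[0,4] S   <
  [0,3] S\NP   >
    [0,2] (S\NP)/S   <
      [0,1] "cat" : NP
      [1,2] "which" : ((S\NP)/S)\NP
    [2,3] "heard" : S
  [3,4] "some" : S\(S\NP)

[0,1] NP  lex  "cat"
[1,2] ((S\NP)/S)\NP  lex  "which"
[0,2] (S\NP)/S  <  k=1
[2,3] S  lex  "heard"
[0,3] S\NP  >  k=2
[3,4] S\(S\NP)  lex  "some"
[0,4] S  <  k=3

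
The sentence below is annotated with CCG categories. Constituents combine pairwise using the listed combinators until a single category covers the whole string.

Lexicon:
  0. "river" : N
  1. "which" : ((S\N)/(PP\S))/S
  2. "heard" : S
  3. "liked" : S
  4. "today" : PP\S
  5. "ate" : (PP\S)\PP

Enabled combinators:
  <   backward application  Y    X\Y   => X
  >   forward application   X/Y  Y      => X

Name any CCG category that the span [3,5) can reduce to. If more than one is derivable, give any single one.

[0,6] S   <
  [0,1] "river" : N
  [1,6] S\N   >
    [1,3] (S\N)/(PP\S)   >
      [1,2] "which" : ((S\N)/(PP\S))/S
      [2,3] "heard" : S
    [3,6] PP\S   <
      [3,5] PP   <
        [3,4] "liked" : S
        [4,5] "today" : PP\S
      [5,6] "ate" : (PP\S)\PP

PP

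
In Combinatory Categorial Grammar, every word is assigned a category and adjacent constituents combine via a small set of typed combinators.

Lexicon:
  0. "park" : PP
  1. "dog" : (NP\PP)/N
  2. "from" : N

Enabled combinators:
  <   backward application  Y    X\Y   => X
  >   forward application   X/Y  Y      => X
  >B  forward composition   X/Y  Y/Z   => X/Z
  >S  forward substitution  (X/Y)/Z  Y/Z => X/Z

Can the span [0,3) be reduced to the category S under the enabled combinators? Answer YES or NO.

PP (NP\PP)/N N
CKY chart[0,3] = {NP}; S ∉ chart

NO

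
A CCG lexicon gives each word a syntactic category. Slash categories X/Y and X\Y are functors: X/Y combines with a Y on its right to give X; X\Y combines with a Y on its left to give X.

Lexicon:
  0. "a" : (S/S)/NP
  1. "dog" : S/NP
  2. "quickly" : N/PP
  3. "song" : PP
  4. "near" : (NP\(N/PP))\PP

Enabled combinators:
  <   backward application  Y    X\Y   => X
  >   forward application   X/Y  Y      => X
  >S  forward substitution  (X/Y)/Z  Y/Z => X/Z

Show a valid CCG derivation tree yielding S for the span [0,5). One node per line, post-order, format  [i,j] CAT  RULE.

[0,5] S   >
  [0,2] S/NP   >S
    [0,1] "a" : (S/S)/NP
    [1,2] "dog" : S/NP
  [2,5] NP   <
    [2,3] "quickly" : N/PP
    [3,5] NP\(N/PP)   <
      [3,4] "song" : PP
      [4,5] "near" : (NP\(N/PP))\PP

[0,1] (S/S)/NP  lex  "a"
[1,2] S/NP  lex  "dog"
[0,2] S/NP  >S  k=1
[2,3] N/PP  lex  "quickly"
[3,4] PP  lex  "song"
[4,5] (NP\(N/PP))\PP  lex  "near"
[3,5] NP\(N/PP)  <  k=4
[2,5] NP  <  k=3
[0,5] S  >  k=2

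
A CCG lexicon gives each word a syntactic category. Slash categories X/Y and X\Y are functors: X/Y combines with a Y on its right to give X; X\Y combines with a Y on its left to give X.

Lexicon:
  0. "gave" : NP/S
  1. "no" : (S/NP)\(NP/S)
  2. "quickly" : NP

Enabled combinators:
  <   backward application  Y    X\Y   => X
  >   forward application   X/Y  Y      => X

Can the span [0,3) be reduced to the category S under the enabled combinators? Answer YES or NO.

[0,3] S   >
  [0,2] S/NP   <
    [0,1] "gave" : NP/S
    [1,2] "no" : (S/NP)\(NP/S)
  [2,3] "quickly" : NP

YES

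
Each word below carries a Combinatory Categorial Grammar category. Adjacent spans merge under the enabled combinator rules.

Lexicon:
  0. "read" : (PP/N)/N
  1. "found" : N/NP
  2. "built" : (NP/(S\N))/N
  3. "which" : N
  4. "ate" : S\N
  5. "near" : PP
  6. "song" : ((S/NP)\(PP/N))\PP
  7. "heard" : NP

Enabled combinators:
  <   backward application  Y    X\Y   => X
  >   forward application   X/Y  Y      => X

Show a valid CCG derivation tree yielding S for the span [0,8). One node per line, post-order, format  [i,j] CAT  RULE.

[0,8] S   >
  [0,7] S/NP   <
    [0,5] PP/N   >
      [0,1] "read" : (PP/N)/N
      [1,5] N   >
        [1,2] "found" : N/NP
        [2,5] NP   >
          [2,4] NP/(S\N)   >
            [2,3] "built" : (NP/(S\N))/N
            [3,4] "which" : N
          [4,5] "ate" : S\N
    [5,7] (S/NP)\(PP/N)   <
      [5,6] "near" : PP
      [6,7] "song" : ((S/NP)\(PP/N))\PP
  [7,8] "heard" : NP

[0,1] (PP/N)/N  lex  "read"
[1,2] N/NP  lex  "found"
[2,3] (NP/(S\N))/N  lex  "built"
[3,4] N  lex  "which"
[2,4] NP/(S\N)  >  k=3
[4,5] S\N  lex  "ate"
[2,5] NP  >  k=4
[1,5] N  >  k=2
[0,5] PP/N  >  k=1
[5,6] PP  lex  "near"
[6,7] ((S/NP)\(PP/N))\PP  lex  "song"
[5,7] (S/NP)\(PP/N)  <  k=6
[0,7] S/NP  <  k=5
[7,8] NP  lex  "heard"
[0,8] S  >  k=7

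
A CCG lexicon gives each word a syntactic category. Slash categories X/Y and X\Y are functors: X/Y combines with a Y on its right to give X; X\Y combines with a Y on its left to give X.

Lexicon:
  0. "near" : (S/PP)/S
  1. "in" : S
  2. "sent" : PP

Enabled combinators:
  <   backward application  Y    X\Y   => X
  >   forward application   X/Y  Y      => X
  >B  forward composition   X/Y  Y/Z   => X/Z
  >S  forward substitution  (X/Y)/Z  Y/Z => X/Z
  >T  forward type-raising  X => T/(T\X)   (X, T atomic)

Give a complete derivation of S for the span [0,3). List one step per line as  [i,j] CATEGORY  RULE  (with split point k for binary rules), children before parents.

[0,3] S   >
  [0,2] S/PP   >
    [0,1] "near" : (S/PP)/S
    [1,2] "in" : S
  [2,3] "sent" : PP

[0,1] (S/PP)/S  lex  "near"
[1,2] S  lex  "in"
[0,2] S/PP  >  k=1
[2,3] PP  lex  "sent"
[0,3] S  >  k=2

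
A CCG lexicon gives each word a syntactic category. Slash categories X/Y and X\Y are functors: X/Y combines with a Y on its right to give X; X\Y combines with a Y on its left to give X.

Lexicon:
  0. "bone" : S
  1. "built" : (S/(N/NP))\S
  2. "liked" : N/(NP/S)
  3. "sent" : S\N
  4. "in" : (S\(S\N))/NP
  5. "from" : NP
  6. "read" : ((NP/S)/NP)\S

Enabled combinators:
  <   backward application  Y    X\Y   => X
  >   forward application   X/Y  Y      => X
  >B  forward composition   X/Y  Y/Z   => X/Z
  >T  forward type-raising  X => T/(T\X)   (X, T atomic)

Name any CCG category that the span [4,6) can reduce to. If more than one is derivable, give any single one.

S\(S\N)

[0,7] S   >
  [0,2] S/(N/NP)   <
    [0,1] "bone" : S
    [1,2] "built" : (S/(N/NP))\S
  [2,7] N/NP   >B
    [2,3] "liked" : N/(NP/S)
    [3,7] (NP/S)/NP   <
      [3,6] S   <
        [3,4] "sent" : S\N
        [4,6] S\(S\N)   >
          [4,5] "in" : (S\(S\N))/NP
          [5,6] "from" : NP
      [6,7] "read" : ((NP/S)/NP)\S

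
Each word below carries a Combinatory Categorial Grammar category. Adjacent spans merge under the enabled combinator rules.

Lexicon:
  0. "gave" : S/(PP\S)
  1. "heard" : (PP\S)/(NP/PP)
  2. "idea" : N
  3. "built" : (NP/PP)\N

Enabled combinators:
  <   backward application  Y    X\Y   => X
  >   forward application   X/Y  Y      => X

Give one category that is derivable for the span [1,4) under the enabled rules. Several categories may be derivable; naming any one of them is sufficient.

PP\S

[0,4] S   >
  [0,1] "gave" : S/(PP\S)
  [1,4] PP\S   >
    [1,2] "heard" : (PP\S)/(NP/PP)
    [2,4] NP/PP   <
      [2,3] "idea" : N
      [3,4] "built" : (NP/PP)\N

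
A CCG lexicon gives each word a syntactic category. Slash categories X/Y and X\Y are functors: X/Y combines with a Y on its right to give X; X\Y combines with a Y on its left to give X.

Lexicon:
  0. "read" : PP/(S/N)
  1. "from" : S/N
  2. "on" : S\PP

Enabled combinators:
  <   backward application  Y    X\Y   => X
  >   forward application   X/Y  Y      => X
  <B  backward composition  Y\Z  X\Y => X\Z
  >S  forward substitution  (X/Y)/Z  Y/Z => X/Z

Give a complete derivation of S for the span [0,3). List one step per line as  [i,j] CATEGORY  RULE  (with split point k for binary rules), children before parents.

[0,3] S   <
  [0,2] PP   >
    [0,1] "read" : PP/(S/N)
    [1,2] "from" : S/N
  [2,3] "on" : S\PP

[0,1] PP/(S/N)  lex  "read"
[1,2] S/N  lex  "from"
[0,2] PP  >  k=1
[2,3] S\PP  lex  "on"
[0,3] S  <  k=2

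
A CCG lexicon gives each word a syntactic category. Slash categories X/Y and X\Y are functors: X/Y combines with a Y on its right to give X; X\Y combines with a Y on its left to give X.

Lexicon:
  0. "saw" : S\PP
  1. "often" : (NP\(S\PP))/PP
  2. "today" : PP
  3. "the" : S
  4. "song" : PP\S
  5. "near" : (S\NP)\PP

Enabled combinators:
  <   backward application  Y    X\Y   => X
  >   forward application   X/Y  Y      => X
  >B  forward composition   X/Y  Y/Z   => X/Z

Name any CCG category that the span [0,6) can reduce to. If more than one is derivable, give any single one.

S

[0,6] S   <
  [0,3] NP   <
    [0,1] "saw" : S\PP
    [1,3] NP\(S\PP)   >
      [1,2] "often" : (NP\(S\PP))/PP
      [2,3] "today" : PP
  [3,6] S\NP   <
    [3,5] PP   <
      [3,4] "the" : S
      [4,5] "song" : PP\S
    [5,6] "near" : (S\NP)\PP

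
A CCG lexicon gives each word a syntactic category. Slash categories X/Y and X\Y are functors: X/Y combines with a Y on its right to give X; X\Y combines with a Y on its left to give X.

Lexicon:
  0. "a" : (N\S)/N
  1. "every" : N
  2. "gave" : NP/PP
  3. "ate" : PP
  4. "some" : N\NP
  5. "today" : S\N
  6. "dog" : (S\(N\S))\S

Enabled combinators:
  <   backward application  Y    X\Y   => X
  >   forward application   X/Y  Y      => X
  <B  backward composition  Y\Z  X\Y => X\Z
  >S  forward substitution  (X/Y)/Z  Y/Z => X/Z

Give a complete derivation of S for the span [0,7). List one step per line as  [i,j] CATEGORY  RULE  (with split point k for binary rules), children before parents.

[0,1] (N\S)/N  lex  "a"
[1,2] N  lex  "every"
[0,2] N\S  >  k=1
[2,3] NP/PP  lex  "gave"
[3,4] PP  lex  "ate"
[2,4] NP  >  k=3
[4,5] N\NP  lex  "some"
[5,6] S\N  lex  "today"
[4,6] S\NP  <B  k=5
[2,6] S  <  k=4
[6,7] (S\(N\S))\S  lex  "dog"
[2,7] S\(N\S)  <  k=6
[0,7] S  <  k=2

[0,7] S   <
  [0,2] N\S   >
    [0,1] "a" : (N\S)/N
    [1,2] "every" : N
  [2,7] S\(N\S)   <
    [2,6] S   <
      [2,4] NP   >
        [2,3] "gave" : NP/PP
        [3,4] "ate" : PP
      [4,6] S\NP   <B
        [4,5] "some" : N\NP
        [5,6] "today" : S\N
    [6,7] "dog" : (S\(N\S))\S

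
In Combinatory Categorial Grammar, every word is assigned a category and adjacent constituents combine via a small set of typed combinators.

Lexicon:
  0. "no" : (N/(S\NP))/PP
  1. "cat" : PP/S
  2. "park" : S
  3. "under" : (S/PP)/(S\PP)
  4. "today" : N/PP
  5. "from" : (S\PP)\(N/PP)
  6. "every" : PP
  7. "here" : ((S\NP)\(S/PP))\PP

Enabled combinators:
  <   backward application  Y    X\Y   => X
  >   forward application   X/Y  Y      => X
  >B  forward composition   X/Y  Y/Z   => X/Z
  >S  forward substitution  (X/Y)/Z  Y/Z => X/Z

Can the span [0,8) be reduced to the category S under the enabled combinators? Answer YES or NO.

NO

(N/(S\NP))/PP PP/S S (S/PP)/(S\PP) N/PP (S\PP)\(N/PP) PP ((S\NP)\(S/PP))\PP
CKY chart[0,8] = {N}; S ∉ chart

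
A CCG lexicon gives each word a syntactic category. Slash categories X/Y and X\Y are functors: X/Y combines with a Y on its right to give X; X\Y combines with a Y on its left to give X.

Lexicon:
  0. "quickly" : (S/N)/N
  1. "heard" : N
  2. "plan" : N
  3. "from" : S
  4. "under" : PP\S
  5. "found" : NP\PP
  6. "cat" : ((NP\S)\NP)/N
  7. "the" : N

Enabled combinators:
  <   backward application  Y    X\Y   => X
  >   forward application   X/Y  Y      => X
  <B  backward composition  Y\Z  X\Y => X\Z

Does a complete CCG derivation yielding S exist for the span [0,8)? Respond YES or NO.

NO

(S/N)/N N N S PP\S NP\PP ((NP\S)\NP)/N N
CKY chart[0,8] = {NP}; S ∉ chart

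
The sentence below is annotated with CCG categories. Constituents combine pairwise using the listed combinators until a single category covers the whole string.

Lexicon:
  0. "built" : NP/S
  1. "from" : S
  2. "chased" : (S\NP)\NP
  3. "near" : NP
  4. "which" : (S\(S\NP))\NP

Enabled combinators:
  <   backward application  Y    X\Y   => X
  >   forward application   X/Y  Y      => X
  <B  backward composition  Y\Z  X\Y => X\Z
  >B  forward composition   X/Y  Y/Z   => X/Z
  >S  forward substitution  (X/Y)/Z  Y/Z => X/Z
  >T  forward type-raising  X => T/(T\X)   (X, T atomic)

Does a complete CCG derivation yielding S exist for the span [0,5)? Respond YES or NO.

YES

[0,5] S   <
  [0,3] S\NP   <
    [0,2] NP   >
      [0,1] "built" : NP/S
      [1,2] "from" : S
    [2,3] "chased" : (S\NP)\NP
  [3,5] S\(S\NP)   <
    [3,4] "near" : NP
    [4,5] "which" : (S\(S\NP))\NP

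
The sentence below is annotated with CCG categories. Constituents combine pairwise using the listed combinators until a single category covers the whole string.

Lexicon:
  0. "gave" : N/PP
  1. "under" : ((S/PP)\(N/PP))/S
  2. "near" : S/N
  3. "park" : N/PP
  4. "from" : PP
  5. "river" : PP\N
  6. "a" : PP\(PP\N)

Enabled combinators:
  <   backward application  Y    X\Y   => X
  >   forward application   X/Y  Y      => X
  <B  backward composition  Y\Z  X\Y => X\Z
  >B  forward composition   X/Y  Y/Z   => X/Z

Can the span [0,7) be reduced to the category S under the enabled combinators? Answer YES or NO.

YES

[0,7] S   >
  [0,5] S/PP   <
    [0,1] "gave" : N/PP
    [1,5] (S/PP)\(N/PP)   >
      [1,2] "under" : ((S/PP)\(N/PP))/S
      [2,5] S   >
        [2,3] "near" : S/N
        [3,5] N   >
          [3,4] "park" : N/PP
          [4,5] "from" : PP
  [5,7] PP   <
    [5,6] "river" : PP\N
    [6,7] "a" : PP\(PP\N)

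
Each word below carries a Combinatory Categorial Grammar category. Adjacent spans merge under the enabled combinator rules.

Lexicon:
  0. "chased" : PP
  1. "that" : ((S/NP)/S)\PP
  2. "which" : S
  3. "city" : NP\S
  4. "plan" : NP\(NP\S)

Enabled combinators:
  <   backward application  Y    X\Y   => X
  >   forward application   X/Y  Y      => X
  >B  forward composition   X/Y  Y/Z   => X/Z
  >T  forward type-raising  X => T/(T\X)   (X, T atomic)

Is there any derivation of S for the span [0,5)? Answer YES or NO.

YES

[0,5] S   >
  [0,3] S/NP   >
    [0,2] (S/NP)/S   <
      [0,1] "chased" : PP
      [1,2] "that" : ((S/NP)/S)\PP
    [2,3] "which" : S
  [3,5] NP   <
    [3,4] "city" : NP\S
    [4,5] "plan" : NP\(NP\S)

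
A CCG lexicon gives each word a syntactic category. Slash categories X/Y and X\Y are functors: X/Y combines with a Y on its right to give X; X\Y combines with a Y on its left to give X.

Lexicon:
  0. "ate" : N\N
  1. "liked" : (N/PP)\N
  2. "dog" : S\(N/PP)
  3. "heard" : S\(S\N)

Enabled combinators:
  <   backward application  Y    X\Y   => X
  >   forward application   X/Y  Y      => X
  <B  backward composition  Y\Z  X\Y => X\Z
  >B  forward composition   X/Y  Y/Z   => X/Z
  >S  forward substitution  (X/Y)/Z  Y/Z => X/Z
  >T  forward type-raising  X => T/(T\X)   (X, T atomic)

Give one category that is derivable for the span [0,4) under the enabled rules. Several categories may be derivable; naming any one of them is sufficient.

S

[0,4] S   <
  [0,3] S\N   <B
    [0,1] "ate" : N\N
    [1,3] S\N   <B
      [1,2] "liked" : (N/PP)\N
      [2,3] "dog" : S\(N/PP)
  [3,4] "heard" : S\(S\N)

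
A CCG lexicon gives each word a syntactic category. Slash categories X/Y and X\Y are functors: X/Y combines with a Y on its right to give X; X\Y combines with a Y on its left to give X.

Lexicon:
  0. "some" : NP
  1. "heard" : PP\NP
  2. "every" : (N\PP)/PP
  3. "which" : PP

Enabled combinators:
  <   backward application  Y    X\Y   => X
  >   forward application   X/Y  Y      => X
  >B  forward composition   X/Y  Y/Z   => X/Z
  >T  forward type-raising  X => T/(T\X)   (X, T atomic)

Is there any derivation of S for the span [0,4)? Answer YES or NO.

NP PP\NP (N\PP)/PP PP
CKY chart[0,4] = {N, N/(N\N), N/(PP\PP), NP/(NP\N), PP/(PP\N), S/(S\N)}; S ∉ chart

NO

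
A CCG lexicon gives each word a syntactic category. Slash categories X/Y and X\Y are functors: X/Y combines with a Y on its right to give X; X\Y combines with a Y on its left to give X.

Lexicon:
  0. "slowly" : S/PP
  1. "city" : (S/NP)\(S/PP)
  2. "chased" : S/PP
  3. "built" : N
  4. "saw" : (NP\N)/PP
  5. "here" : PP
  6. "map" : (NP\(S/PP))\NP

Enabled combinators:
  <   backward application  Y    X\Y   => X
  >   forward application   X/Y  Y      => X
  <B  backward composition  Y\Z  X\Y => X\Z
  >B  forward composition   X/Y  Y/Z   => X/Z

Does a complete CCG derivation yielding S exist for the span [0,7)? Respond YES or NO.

YES

[0,7] S   >
  [0,2] S/NP   <
    [0,1] "slowly" : S/PP
    [1,2] "city" : (S/NP)\(S/PP)
  [2,7] NP   <
    [2,3] "chased" : S/PP
    [3,7] NP\(S/PP)   <
      [3,6] NP   <
        [3,4] "built" : N
        [4,6] NP\N   >
          [4,5] "saw" : (NP\N)/PP
          [5,6] "here" : PP
      [6,7] "map" : (NP\(S/PP))\NP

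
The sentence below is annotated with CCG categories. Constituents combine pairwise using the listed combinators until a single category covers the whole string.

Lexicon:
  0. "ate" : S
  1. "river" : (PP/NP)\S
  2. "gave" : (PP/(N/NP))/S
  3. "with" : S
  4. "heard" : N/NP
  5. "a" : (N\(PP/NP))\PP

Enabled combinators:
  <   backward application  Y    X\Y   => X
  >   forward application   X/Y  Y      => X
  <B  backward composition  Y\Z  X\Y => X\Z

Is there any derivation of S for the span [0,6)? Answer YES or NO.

NO

S (PP/NP)\S (PP/(N/NP))/S S N/NP (N\(PP/NP))\PP
CKY chart[0,6] = {N}; S ∉ chart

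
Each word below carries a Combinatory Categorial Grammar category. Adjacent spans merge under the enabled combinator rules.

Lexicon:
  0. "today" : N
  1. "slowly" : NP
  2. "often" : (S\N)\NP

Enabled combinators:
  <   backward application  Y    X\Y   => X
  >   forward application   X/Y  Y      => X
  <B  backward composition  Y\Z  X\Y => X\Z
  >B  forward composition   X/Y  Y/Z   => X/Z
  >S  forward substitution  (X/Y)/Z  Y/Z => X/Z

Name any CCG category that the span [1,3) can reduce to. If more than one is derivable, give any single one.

S\N

[0,3] S   <
  [0,1] "today" : N
  [1,3] S\N   <
    [1,2] "slowly" : NP
    [2,3] "often" : (S\N)\NP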